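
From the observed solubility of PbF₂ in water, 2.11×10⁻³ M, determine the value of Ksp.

Ksp = 3.76×10⁻⁸

PbF₂(s) ⇌ Pb²⁺(aq) + 2 F⁻(aq)
If s mol/L of PbF₂ dissolves, [Pb²⁺] = s and [F⁻] = 2s.
Ksp = [Pb²⁺][F⁻]^2 = s · (2s)^2 = 4s^3
Ksp = 4 × (2.11×10⁻³)^3 = 3.76×10⁻⁸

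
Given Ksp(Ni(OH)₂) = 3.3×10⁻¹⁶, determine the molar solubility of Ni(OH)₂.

Ni(OH)₂(s) ⇌ Ni²⁺(aq) + 2 OH⁻(aq)
Call the molar solubility s, so that [Ni²⁺] = s and [OH⁻] = 2s.
Ksp = [Ni²⁺][OH⁻]^2 = s · (2s)^2 = 4s^3
4s^3 = 3.3×10⁻¹⁶  ⇒  s^3 = 8.3×10⁻¹⁷
s = 4.4×10⁻⁶ M

4.4×10⁻⁶ M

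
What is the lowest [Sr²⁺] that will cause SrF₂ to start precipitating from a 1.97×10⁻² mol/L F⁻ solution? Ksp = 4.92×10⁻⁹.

1.27×10⁻⁵ M

Each salt precipitates once Q = Ksp for that salt.
SrF₂(s) ⇌ Sr²⁺(aq) + 2 F⁻(aq)
Ksp = [Sr²⁺][F⁻]^2 = [Sr²⁺](1.97×10⁻²)^2
[Sr²⁺] = 4.92×10⁻⁹ / (1.97×10⁻²)^2 = 1.27×10⁻⁵
[Sr²⁺] = 1.27×10⁻⁵ mol/L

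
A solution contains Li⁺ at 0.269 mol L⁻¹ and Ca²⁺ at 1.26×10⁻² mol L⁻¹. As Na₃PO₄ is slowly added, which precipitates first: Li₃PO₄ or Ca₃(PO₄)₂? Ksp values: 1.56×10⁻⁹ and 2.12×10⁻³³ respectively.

Ca₃(PO₄)₂

Precipitation begins when Q = Ksp.
For Li₃PO₄: [PO₄³⁻] = (Ksp/[Li⁺]^3) = 8.01×10⁻⁸ mol L⁻¹
For Ca₃(PO₄)₂: [PO₄³⁻] = (Ksp/[Ca²⁺]^3)^(1/2) = 3.26×10⁻¹⁴ mol L⁻¹
Since Ca₃(PO₄)₂ needs less PO₄³⁻ to reach saturation, it precipitates first.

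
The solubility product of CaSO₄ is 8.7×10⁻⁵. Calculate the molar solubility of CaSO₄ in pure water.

9.3×10⁻³ M

CaSO₄(s) ⇌ Ca²⁺(aq) + SO₄²⁻(aq)
With molar solubility s: [Ca²⁺] = s, [SO₄²⁻] = s.
Ksp = [Ca²⁺][SO₄²⁻] = s · s = s^2
s^2 = 8.7×10⁻⁵
Taking the 2nd root, s = 9.3×10⁻³ M.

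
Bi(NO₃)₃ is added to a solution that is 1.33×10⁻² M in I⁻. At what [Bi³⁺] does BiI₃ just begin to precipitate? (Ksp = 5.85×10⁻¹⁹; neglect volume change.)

2.49×10⁻¹³ M

Precipitation begins when Q = Ksp.
BiI₃(s) ⇌ Bi³⁺(aq) + 3 I⁻(aq)
Ksp = [Bi³⁺][I⁻]^3 = [Bi³⁺](1.33×10⁻²)^3
[Bi³⁺] = 5.85×10⁻¹⁹ / (1.33×10⁻²)^3 = 2.49×10⁻¹³
[Bi³⁺] = 2.49×10⁻¹³ M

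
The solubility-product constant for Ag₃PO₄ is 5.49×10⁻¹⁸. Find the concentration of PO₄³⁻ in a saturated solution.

Ag₃PO₄(s) ⇌ 3 Ag⁺(aq) + PO₄³⁻(aq)
If s mol/L of Ag₃PO₄ dissolves, [Ag⁺] = 3s and [PO₄³⁻] = s.
Ksp = [Ag⁺]^3[PO₄³⁻] = (3s)^3 · s = 27s^4 = 5.49×10⁻¹⁸
s = 2.12×10⁻⁵ mol L⁻¹
[PO₄³⁻] = s = 2.12×10⁻⁵ mol L⁻¹

2.12×10⁻⁵ M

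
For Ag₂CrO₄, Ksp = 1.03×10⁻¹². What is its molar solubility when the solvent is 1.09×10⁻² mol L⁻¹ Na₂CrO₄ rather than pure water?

4.86×10⁻⁶ M

Ag₂CrO₄(s) ⇌ 2 Ag⁺(aq) + CrO₄²⁻(aq)
With CrO₄²⁻ already at 1.09×10⁻² mol L⁻¹ and s small, take [CrO₄²⁻] ≈ 1.09×10⁻² mol L⁻¹ and [Ag⁺] = 2s.
Ksp = [Ag⁺]^2[CrO₄²⁻] = (2s)^2(1.09×10⁻²)
(2s)^2 = 1.03×10⁻¹² / (1.09×10⁻²) = 9.45×10⁻¹¹
s = 4.86×10⁻⁶ mol L⁻¹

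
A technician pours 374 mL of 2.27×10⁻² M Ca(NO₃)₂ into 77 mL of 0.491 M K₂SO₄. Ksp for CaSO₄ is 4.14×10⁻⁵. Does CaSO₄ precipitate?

Yes

The combined volume is 451 mL.
[Ca²⁺] = (2.27×10⁻²)(374)/451 = 1.88×10⁻² M
[SO₄²⁻] = (0.491)(77)/451 = 8.38×10⁻² M
Q = [Ca²⁺][SO₄²⁻] = 1.58×10⁻³
Since Q (1.58×10⁻³) exceeds Ksp (4.14×10⁻⁵), CaSO₄ will precipitate.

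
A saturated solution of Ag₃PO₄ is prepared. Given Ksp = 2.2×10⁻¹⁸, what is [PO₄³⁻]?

1.7×10⁻⁵ M

Ag₃PO₄(s) ⇌ 3 Ag⁺(aq) + PO₄³⁻(aq)
If s mol/L of Ag₃PO₄ dissolves, [Ag⁺] = 3s and [PO₄³⁻] = s.
Ksp = [Ag⁺]^3[PO₄³⁻] = (3s)^3 · s = 27s^4 = 2.2×10⁻¹⁸
s = 1.7×10⁻⁵ mol/L
[PO₄³⁻] = s = 1.7×10⁻⁵ mol/L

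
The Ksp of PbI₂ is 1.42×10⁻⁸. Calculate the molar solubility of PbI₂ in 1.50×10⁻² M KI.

6.31×10⁻⁵ M

PbI₂(s) ⇌ Pb²⁺(aq) + 2 I⁻(aq)
With I⁻ already at 1.50×10⁻² M and s small, take [I⁻] ≈ 1.50×10⁻² M and [Pb²⁺] = s.
Ksp = [Pb²⁺][I⁻]^2 = s(1.50×10⁻²)^2
s = 1.42×10⁻⁸ / (1.50×10⁻²)^2 = 6.31×10⁻⁵
s = 6.31×10⁻⁵ M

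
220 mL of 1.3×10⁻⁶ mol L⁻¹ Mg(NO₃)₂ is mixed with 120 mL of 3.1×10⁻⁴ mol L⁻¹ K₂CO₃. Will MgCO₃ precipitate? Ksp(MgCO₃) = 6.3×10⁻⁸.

The combined volume is 340 mL.
[Mg²⁺] = (1.3×10⁻⁶)(220)/340 = 8.4×10⁻⁷ mol L⁻¹
[CO₃²⁻] = (3.1×10⁻⁴)(120)/340 = 1.1×10⁻⁴ mol L⁻¹
Q = [Mg²⁺][CO₃²⁻] = 9.2×10⁻¹¹
Since Q (9.2×10⁻¹¹) is less than Ksp (6.3×10⁻⁸), no MgCO₃ precipitates.

No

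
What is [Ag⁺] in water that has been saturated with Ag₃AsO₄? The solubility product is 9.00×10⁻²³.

Ag₃AsO₄(s) ⇌ 3 Ag⁺(aq) + AsO₄³⁻(aq)
Call the molar solubility s, so that [Ag⁺] = 3s and [AsO₄³⁻] = s.
Ksp = [Ag⁺]^3[AsO₄³⁻] = (3s)^3 · s = 27s^4 = 9.00×10⁻²³
s = 1.35×10⁻⁶ mol/L
[Ag⁺] = 3s = 4.05×10⁻⁶ mol/L

4.05×10⁻⁶ M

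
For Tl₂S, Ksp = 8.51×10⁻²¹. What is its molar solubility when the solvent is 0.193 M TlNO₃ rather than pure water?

2.28×10⁻¹⁹ M

Tl₂S(s) ⇌ 2 Tl⁺(aq) + S²⁻(aq)
Tl⁺ is already present at 0.193 M. If s mol/L of Tl₂S dissolves, [S²⁻] = s while [Tl⁺] ≈ 0.193 M.
Ksp = [Tl⁺]^2[S²⁻] = (0.193)^2s
s = 8.51×10⁻²¹ / (0.193)^2 = 2.28×10⁻¹⁹
s = 2.28×10⁻¹⁹ M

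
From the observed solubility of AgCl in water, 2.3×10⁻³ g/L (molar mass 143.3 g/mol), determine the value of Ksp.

Ksp = 2.6×10⁻¹⁰

Molar solubility s = (2.3×10⁻³ g/L) / (143.3 g/mol) = 1.605×10⁻⁵ mol/L
AgCl(s) ⇌ Ag⁺(aq) + Cl⁻(aq)
With molar solubility s: [Ag⁺] = s, [Cl⁻] = s.
Ksp = [Ag⁺][Cl⁻] = s · s = s^2
Ksp = (1.605×10⁻⁵)^2 = 2.6×10⁻¹⁰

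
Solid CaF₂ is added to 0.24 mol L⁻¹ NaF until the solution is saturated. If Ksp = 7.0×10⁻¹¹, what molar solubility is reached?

CaF₂(s) ⇌ Ca²⁺(aq) + 2 F⁻(aq)
With F⁻ already at 0.24 mol L⁻¹ and s small, take [F⁻] ≈ 0.24 mol L⁻¹ and [Ca²⁺] = s.
Ksp = [Ca²⁺][F⁻]^2 = s(0.24)^2
s = 7.0×10⁻¹¹ / (0.24)^2 = 1.2×10⁻⁹
s = 1.2×10⁻⁹ mol L⁻¹

1.2×10⁻⁹ M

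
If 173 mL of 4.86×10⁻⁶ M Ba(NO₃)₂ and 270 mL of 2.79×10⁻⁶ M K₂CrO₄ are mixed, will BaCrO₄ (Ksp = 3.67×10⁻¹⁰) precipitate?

No

The combined volume is 443 mL.
[Ba²⁺] = (4.86×10⁻⁶)(173)/443 = 1.90×10⁻⁶ M
[CrO₄²⁻] = (2.79×10⁻⁶)(270)/443 = 1.70×10⁻⁶ M
Q = [Ba²⁺][CrO₄²⁻] = 3.23×10⁻¹²
Q = 3.23×10⁻¹² < Ksp = 3.67×10⁻¹⁰, so the solution is unsaturated and no precipitate forms.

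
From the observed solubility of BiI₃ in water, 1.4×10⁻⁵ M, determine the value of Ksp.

BiI₃(s) ⇌ Bi³⁺(aq) + 3 I⁻(aq)
For each mole of BiI₃ that dissolves per liter, [Bi³⁺] = s and [I⁻] = 3s; let s denote this solubility.
Ksp = [Bi³⁺][I⁻]^3 = s · (3s)^3 = 27s^4
Ksp = 27 × (1.4×10⁻⁵)^4 = 1.0×10⁻¹⁸

Ksp = 1.0×10⁻¹⁸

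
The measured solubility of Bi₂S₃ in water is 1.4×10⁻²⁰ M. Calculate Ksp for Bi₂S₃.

Bi₂S₃(s) ⇌ 2 Bi³⁺(aq) + 3 S²⁻(aq)
Call the molar solubility s, so that [Bi³⁺] = 2s and [S²⁻] = 3s.
Ksp = [Bi³⁺]^2[S²⁻]^3 = (2s)^2 · (3s)^3 = 108s^5
Ksp = 108 × (1.4×10⁻²⁰)^5 = 5.8×10⁻⁹⁸

Ksp = 5.8×10⁻⁹⁸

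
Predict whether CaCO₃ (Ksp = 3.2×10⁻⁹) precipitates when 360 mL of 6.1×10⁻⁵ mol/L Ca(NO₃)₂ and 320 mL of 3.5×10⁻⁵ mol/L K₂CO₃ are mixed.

No

Total volume after mixing = 360 + 320 = 680 mL.
[Ca²⁺] = (6.1×10⁻⁵)(360)/680 = 3.2×10⁻⁵ mol/L
[CO₃²⁻] = (3.5×10⁻⁵)(320)/680 = 1.6×10⁻⁵ mol/L
Q = [Ca²⁺][CO₃²⁻] = 5.3×10⁻¹⁰
Q = 5.3×10⁻¹⁰ < Ksp = 3.2×10⁻⁹, so the solution is unsaturated and no precipitate forms.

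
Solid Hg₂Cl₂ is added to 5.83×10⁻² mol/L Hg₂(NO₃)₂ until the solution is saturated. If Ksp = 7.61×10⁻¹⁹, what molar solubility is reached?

1.81×10⁻⁹ M

Hg₂Cl₂(s) ⇌ Hg₂²⁺(aq) + 2 Cl⁻(aq)
With Hg₂²⁺ already at 5.83×10⁻² mol/L and s small, take [Hg₂²⁺] ≈ 5.83×10⁻² mol/L and [Cl⁻] = 2s.
Ksp = [Hg₂²⁺][Cl⁻]^2 = (5.83×10⁻²)(2s)^2
(2s)^2 = 7.61×10⁻¹⁹ / (5.83×10⁻²) = 1.31×10⁻¹⁷
s = 1.81×10⁻⁹ mol/L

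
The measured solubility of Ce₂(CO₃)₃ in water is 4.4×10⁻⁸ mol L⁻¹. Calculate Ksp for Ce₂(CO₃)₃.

Ce₂(CO₃)₃(s) ⇌ 2 Ce³⁺(aq) + 3 CO₃²⁻(aq)
If s mol/L of Ce₂(CO₃)₃ dissolves, [Ce³⁺] = 2s and [CO₃²⁻] = 3s.
Ksp = [Ce³⁺]^2[CO₃²⁻]^3 = (2s)^2 · (3s)^3 = 108s^5
Ksp = 108 × (4.4×10⁻⁸)^5 = 1.8×10⁻³⁵

Ksp = 1.8×10⁻³⁵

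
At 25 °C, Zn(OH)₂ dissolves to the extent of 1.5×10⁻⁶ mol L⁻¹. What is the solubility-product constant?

Zn(OH)₂(s) ⇌ Zn²⁺(aq) + 2 OH⁻(aq)
Let s be the molar solubility. Then [Zn²⁺] = s and [OH⁻] = 2s.
Ksp = [Zn²⁺][OH⁻]^2 = s · (2s)^2 = 4s^3
Ksp = 4 × (1.5×10⁻⁶)^3 = 1.4×10⁻¹⁷

Ksp = 1.4×10⁻¹⁷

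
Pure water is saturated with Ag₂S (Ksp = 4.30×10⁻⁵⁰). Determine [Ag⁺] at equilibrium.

4.41×10⁻¹⁷ M

Ag₂S(s) ⇌ 2 Ag⁺(aq) + S²⁻(aq)
If s mol/L of Ag₂S dissolves, [Ag⁺] = 2s and [S²⁻] = s.
Ksp = [Ag⁺]^2[S²⁻] = (2s)^2 · s = 4s^3 = 4.30×10⁻⁵⁰
s = 2.21×10⁻¹⁷ mol L⁻¹
[Ag⁺] = 2s = 4.41×10⁻¹⁷ mol L⁻¹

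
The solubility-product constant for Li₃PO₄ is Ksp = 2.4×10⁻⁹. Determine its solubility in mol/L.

3.1×10⁻³ M

Li₃PO₄(s) ⇌ 3 Li⁺(aq) + PO₄³⁻(aq)
Let s be the molar solubility. Then [Li⁺] = 3s and [PO₄³⁻] = s.
Ksp = [Li⁺]^3[PO₄³⁻] = (3s)^3 · s = 27s^4
27s^4 = 2.4×10⁻⁹  ⇒  s^4 = 8.9×10⁻¹¹
s = (8.9×10⁻¹¹)^(1/4) = 3.1×10⁻³ mol/L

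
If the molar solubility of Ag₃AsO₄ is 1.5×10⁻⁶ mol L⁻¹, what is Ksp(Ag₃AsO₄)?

Ksp = 1.4×10⁻²²

Ag₃AsO₄(s) ⇌ 3 Ag⁺(aq) + AsO₄³⁻(aq)
For each mole of Ag₃AsO₄ that dissolves per liter, [Ag⁺] = 3s and [AsO₄³⁻] = s; let s denote this solubility.
Ksp = [Ag⁺]^3[AsO₄³⁻] = (3s)^3 · s = 27s^4
Ksp = 27 × (1.5×10⁻⁶)^4 = 1.4×10⁻²²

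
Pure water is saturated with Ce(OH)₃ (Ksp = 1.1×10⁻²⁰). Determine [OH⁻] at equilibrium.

1.3×10⁻⁵ M

Ce(OH)₃(s) ⇌ Ce³⁺(aq) + 3 OH⁻(aq)
For each mole of Ce(OH)₃ that dissolves per liter, [Ce³⁺] = s and [OH⁻] = 3s; let s denote this solubility.
Ksp = [Ce³⁺][OH⁻]^3 = s · (3s)^3 = 27s^4 = 1.1×10⁻²⁰
s = 4.5×10⁻⁶ M
[OH⁻] = 3s = 1.3×10⁻⁵ M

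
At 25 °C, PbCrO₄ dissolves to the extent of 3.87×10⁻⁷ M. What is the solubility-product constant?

PbCrO₄(s) ⇌ Pb²⁺(aq) + CrO₄²⁻(aq)
Call the molar solubility s, so that [Pb²⁺] = s and [CrO₄²⁻] = s.
Ksp = [Pb²⁺][CrO₄²⁻] = s · s = s^2
Ksp = (3.87×10⁻⁷)^2 = 1.50×10⁻¹³

Ksp = 1.50×10⁻¹³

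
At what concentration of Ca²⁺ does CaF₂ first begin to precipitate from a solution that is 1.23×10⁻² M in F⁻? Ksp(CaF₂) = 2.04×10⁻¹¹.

1.35×10⁻⁷ M

Precipitation of each salt begins when its ion product equals Ksp.
CaF₂(s) ⇌ Ca²⁺(aq) + 2 F⁻(aq)
Ksp = [Ca²⁺][F⁻]^2 = [Ca²⁺](1.23×10⁻²)^2
[Ca²⁺] = 2.04×10⁻¹¹ / (1.23×10⁻²)^2 = 1.35×10⁻⁷
[Ca²⁺] = 1.35×10⁻⁷ M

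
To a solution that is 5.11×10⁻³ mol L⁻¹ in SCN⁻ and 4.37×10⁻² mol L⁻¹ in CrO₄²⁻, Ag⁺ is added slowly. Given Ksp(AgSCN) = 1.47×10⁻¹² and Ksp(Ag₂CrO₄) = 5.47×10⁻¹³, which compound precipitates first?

AgSCN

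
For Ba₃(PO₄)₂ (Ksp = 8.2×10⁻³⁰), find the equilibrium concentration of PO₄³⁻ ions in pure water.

1.2×10⁻⁶ M

Ba₃(PO₄)₂(s) ⇌ 3 Ba²⁺(aq) + 2 PO₄³⁻(aq)
With molar solubility s: [Ba²⁺] = 3s, [PO₄³⁻] = 2s.
Ksp = [Ba²⁺]^3[PO₄³⁻]^2 = (3s)^3 · (2s)^2 = 108s^5 = 8.2×10⁻³⁰
s = 6.0×10⁻⁷ mol/L
[PO₄³⁻] = 2s = 1.2×10⁻⁶ mol/L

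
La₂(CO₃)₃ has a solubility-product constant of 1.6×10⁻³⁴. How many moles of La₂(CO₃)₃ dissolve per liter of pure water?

La₂(CO₃)₃(s) ⇌ 2 La³⁺(aq) + 3 CO₃²⁻(aq)
For each mole of La₂(CO₃)₃ that dissolves per liter, [La³⁺] = 2s and [CO₃²⁻] = 3s; let s denote this solubility.
Ksp = [La³⁺]^2[CO₃²⁻]^3 = (2s)^2 · (3s)^3 = 108s^5
108s^5 = 1.6×10⁻³⁴  ⇒  s^5 = 1.5×10⁻³⁶
Taking the 5th root, s = 6.8×10⁻⁸ M.

6.8×10⁻⁸ M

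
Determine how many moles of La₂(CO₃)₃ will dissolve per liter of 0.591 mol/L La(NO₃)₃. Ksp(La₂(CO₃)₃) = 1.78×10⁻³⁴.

2.66×10⁻¹² M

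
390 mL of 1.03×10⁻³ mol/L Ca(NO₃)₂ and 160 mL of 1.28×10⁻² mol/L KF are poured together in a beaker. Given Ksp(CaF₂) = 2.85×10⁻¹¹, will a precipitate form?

Yes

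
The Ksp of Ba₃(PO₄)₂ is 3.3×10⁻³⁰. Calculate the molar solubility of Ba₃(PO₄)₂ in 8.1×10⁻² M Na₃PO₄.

2.7×10⁻¹⁰ M

Ba₃(PO₄)₂(s) ⇌ 3 Ba²⁺(aq) + 2 PO₄³⁻(aq)
Let s be the solubility of Ba₃(PO₄)₂ here. The common ion gives [PO₄³⁻] ≈ 8.1×10⁻² M, and [Ba²⁺] = 3s.
Ksp = [Ba²⁺]^3[PO₄³⁻]^2 = (3s)^3(8.1×10⁻²)^2
(3s)^3 = 3.3×10⁻³⁰ / (8.1×10⁻²)^2 = 5.0×10⁻²⁸
s = 2.7×10⁻¹⁰ M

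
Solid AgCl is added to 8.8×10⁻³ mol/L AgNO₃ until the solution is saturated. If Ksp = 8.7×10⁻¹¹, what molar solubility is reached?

9.9×10⁻⁹ M

AgCl(s) ⇌ Ag⁺(aq) + Cl⁻(aq)
Let s be the solubility of AgCl here. The common ion gives [Ag⁺] ≈ 8.8×10⁻³ mol/L, and [Cl⁻] = s.
Ksp = [Ag⁺][Cl⁻] = (8.8×10⁻³)s
s = 8.7×10⁻¹¹ / (8.8×10⁻³) = 9.9×10⁻⁹
s = 9.9×10⁻⁹ mol/L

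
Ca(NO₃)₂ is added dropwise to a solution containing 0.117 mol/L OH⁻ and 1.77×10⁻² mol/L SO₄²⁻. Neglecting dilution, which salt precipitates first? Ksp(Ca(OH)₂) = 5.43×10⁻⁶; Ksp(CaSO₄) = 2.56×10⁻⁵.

Ca(OH)₂

A salt starts to precipitate once the ion product Q reaches its Ksp.
For Ca(OH)₂: [Ca²⁺] = (Ksp/[OH⁻]^2) = 3.97×10⁻⁴ mol/L
For CaSO₄: [Ca²⁺] = (Ksp/[SO₄²⁻]) = 1.45×10⁻³ mol/L
Since Ca(OH)₂ needs less Ca²⁺ to reach saturation, it precipitates first.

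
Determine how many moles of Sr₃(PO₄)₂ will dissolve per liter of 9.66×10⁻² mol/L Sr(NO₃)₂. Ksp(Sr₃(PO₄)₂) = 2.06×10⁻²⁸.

2.39×10⁻¹³ M

Sr₃(PO₄)₂(s) ⇌ 3 Sr²⁺(aq) + 2 PO₄³⁻(aq)
Let s be the solubility of Sr₃(PO₄)₂ here. The common ion gives [Sr²⁺] ≈ 9.66×10⁻² mol/L, and [PO₄³⁻] = 2s.
Ksp = [Sr²⁺]^3[PO₄³⁻]^2 = (9.66×10⁻²)^3(2s)^2
(2s)^2 = 2.06×10⁻²⁸ / (9.66×10⁻²)^3 = 2.29×10⁻²⁵
s = 2.39×10⁻¹³ mol/L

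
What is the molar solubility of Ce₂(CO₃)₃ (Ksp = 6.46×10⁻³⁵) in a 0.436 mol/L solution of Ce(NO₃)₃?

2.33×10⁻¹² M

Ce₂(CO₃)₃(s) ⇌ 2 Ce³⁺(aq) + 3 CO₃²⁻(aq)
With Ce³⁺ already at 0.436 mol/L and s small, take [Ce³⁺] ≈ 0.436 mol/L and [CO₃²⁻] = 3s.
Ksp = [Ce³⁺]^2[CO₃²⁻]^3 = (0.436)^2(3s)^3
(3s)^3 = 6.46×10⁻³⁵ / (0.436)^2 = 3.40×10⁻³⁴
s = 2.33×10⁻¹² mol/L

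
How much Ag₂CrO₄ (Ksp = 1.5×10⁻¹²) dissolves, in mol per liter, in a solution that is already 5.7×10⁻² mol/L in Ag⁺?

4.6×10⁻¹⁰ M

Ag₂CrO₄(s) ⇌ 2 Ag⁺(aq) + CrO₄²⁻(aq)
Ag⁺ is already present at 5.7×10⁻² mol/L. If s mol/L of Ag₂CrO₄ dissolves, [CrO₄²⁻] = s while [Ag⁺] ≈ 5.7×10⁻² mol/L.
Ksp = [Ag⁺]^2[CrO₄²⁻] = (5.7×10⁻²)^2s
s = 1.5×10⁻¹² / (5.7×10⁻²)^2 = 4.6×10⁻¹⁰
s = 4.6×10⁻¹⁰ mol/L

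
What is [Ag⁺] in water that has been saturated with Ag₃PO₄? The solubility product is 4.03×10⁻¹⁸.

5.90×10⁻⁵ M

Ag₃PO₄(s) ⇌ 3 Ag⁺(aq) + PO₄³⁻(aq)
With molar solubility s: [Ag⁺] = 3s, [PO₄³⁻] = s.
Ksp = [Ag⁺]^3[PO₄³⁻] = (3s)^3 · s = 27s^4 = 4.03×10⁻¹⁸
s = 1.97×10⁻⁵ M
[Ag⁺] = 3s = 5.90×10⁻⁵ M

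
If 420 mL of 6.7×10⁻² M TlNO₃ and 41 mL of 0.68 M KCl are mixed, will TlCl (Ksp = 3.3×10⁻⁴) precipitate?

Yes

After mixing, V = 420 mL + 41 mL = 461 mL.
[Tl⁺] = (6.7×10⁻²)(420)/461 = 6.1×10⁻² M
[Cl⁻] = (0.68)(41)/461 = 6.0×10⁻² M
Q = [Tl⁺][Cl⁻] = 3.7×10⁻³
Because Q > Ksp (3.7×10⁻³ vs 3.3×10⁻⁴), a precipitate of TlCl forms.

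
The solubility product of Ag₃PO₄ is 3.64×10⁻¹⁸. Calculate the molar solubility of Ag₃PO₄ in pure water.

Ag₃PO₄(s) ⇌ 3 Ag⁺(aq) + PO₄³⁻(aq)
Let s be the molar solubility. Then [Ag⁺] = 3s and [PO₄³⁻] = s.
Ksp = [Ag⁺]^3[PO₄³⁻] = (3s)^3 · s = 27s^4
27s^4 = 3.64×10⁻¹⁸  ⇒  s^4 = 1.35×10⁻¹⁹
Taking the 4th root, s = 1.92×10⁻⁵ M.

1.92×10⁻⁵ M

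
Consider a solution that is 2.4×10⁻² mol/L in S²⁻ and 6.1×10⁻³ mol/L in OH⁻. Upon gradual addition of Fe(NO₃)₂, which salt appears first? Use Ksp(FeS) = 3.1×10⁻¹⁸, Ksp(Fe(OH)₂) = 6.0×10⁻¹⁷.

FeS

Each salt precipitates once Q = Ksp for that salt.
For FeS: [Fe²⁺] = (Ksp/[S²⁻]) = 1.3×10⁻¹⁶ mol/L
For Fe(OH)₂: [Fe²⁺] = (Ksp/[OH⁻]^2) = 1.6×10⁻¹² mol/L
FeS requires the lower [Fe²⁺], so it precipitates first.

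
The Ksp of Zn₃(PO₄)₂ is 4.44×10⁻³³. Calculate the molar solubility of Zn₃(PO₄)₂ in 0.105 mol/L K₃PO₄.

2.46×10⁻¹¹ M

Zn₃(PO₄)₂(s) ⇌ 3 Zn²⁺(aq) + 2 PO₄³⁻(aq)
PO₄³⁻ is already present at 0.105 mol/L. If s mol/L of Zn₃(PO₄)₂ dissolves, [Zn²⁺] = 3s while [PO₄³⁻] ≈ 0.105 mol/L.
Ksp = [Zn²⁺]^3[PO₄³⁻]^2 = (3s)^3(0.105)^2
(3s)^3 = 4.44×10⁻³³ / (0.105)^2 = 4.03×10⁻³¹
s = 2.46×10⁻¹¹ mol/L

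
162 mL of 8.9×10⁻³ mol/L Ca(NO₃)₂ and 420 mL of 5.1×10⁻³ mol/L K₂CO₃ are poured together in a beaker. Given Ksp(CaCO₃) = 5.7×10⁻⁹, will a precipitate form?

After mixing, V = 162 mL + 420 mL = 582 mL.
[Ca²⁺] = (8.9×10⁻³)(162)/582 = 2.5×10⁻³ mol/L
[CO₃²⁻] = (5.1×10⁻³)(420)/582 = 3.7×10⁻³ mol/L
Q = [Ca²⁺][CO₃²⁻] = 9.1×10⁻⁶
Since Q (9.1×10⁻⁶) exceeds Ksp (5.7×10⁻⁹), CaCO₃ will precipitate.

Yes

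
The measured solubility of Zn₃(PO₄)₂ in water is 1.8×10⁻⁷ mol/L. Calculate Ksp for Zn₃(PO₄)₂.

Zn₃(PO₄)₂(s) ⇌ 3 Zn²⁺(aq) + 2 PO₄³⁻(aq)
Let s be the molar solubility. Then [Zn²⁺] = 3s and [PO₄³⁻] = 2s.
Ksp = [Zn²⁺]^3[PO₄³⁻]^2 = (3s)^3 · (2s)^2 = 108s^5
Ksp = 108 × (1.8×10⁻⁷)^5 = 2.0×10⁻³²

Ksp = 2.0×10⁻³²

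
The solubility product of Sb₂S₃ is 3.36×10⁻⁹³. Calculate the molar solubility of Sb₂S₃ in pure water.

1.25×10⁻¹⁹ M

Sb₂S₃(s) ⇌ 2 Sb³⁺(aq) + 3 S²⁻(aq)
For each mole of Sb₂S₃ that dissolves per liter, [Sb³⁺] = 2s and [S²⁻] = 3s; let s denote this solubility.
Ksp = [Sb³⁺]^2[S²⁻]^3 = (2s)^2 · (3s)^3 = 108s^5
108s^5 = 3.36×10⁻⁹³  ⇒  s^5 = 3.11×10⁻⁹⁵
s = (3.11×10⁻⁹⁵)^(1/5) = 1.25×10⁻¹⁹ mol L⁻¹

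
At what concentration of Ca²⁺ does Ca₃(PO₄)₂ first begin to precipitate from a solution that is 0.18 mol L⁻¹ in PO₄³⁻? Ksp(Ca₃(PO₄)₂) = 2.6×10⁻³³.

A salt starts to precipitate once the ion product Q reaches its Ksp.
Ca₃(PO₄)₂(s) ⇌ 3 Ca²⁺(aq) + 2 PO₄³⁻(aq)
Ksp = [Ca²⁺]^3[PO₄³⁻]^2 = [Ca²⁺]^3(0.18)^2
[Ca²⁺]^3 = 2.6×10⁻³³ / (0.18)^2 = 8.0×10⁻³²
[Ca²⁺] = 4.3×10⁻¹¹ mol L⁻¹

4.3×10⁻¹¹ M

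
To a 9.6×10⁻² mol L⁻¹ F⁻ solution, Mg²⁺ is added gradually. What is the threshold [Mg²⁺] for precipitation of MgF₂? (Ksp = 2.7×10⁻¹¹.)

Precipitation of each salt begins when its ion product equals Ksp.
MgF₂(s) ⇌ Mg²⁺(aq) + 2 F⁻(aq)
Ksp = [Mg²⁺][F⁻]^2 = [Mg²⁺](9.6×10⁻²)^2
[Mg²⁺] = 2.7×10⁻¹¹ / (9.6×10⁻²)^2 = 2.9×10⁻⁹
[Mg²⁺] = 2.9×10⁻⁹ mol L⁻¹

2.9×10⁻⁹ M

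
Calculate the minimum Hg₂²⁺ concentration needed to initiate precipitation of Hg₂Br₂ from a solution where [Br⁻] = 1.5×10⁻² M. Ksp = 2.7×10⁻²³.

1.2×10⁻¹⁹ M

Precipitation begins when Q = Ksp.
Hg₂Br₂(s) ⇌ Hg₂²⁺(aq) + 2 Br⁻(aq)
Ksp = [Hg₂²⁺][Br⁻]^2 = [Hg₂²⁺](1.5×10⁻²)^2
[Hg₂²⁺] = 2.7×10⁻²³ / (1.5×10⁻²)^2 = 1.2×10⁻¹⁹
[Hg₂²⁺] = 1.2×10⁻¹⁹ M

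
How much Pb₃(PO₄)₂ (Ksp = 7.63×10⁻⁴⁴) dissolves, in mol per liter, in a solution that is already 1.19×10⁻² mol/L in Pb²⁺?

1.06×10⁻¹⁹ M

Pb₃(PO₄)₂(s) ⇌ 3 Pb²⁺(aq) + 2 PO₄³⁻(aq)
With Pb²⁺ already at 1.19×10⁻² mol/L and s small, take [Pb²⁺] ≈ 1.19×10⁻² mol/L and [PO₄³⁻] = 2s.
Ksp = [Pb²⁺]^3[PO₄³⁻]^2 = (1.19×10⁻²)^3(2s)^2
(2s)^2 = 7.63×10⁻⁴⁴ / (1.19×10⁻²)^3 = 4.53×10⁻³⁸
s = 1.06×10⁻¹⁹ mol/L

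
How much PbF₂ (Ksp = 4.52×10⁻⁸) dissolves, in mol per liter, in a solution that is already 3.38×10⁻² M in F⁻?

PbF₂(s) ⇌ Pb²⁺(aq) + 2 F⁻(aq)
Let s be the solubility of PbF₂ here. The common ion gives [F⁻] ≈ 3.38×10⁻² M, and [Pb²⁺] = s.
Ksp = [Pb²⁺][F⁻]^2 = s(3.38×10⁻²)^2
s = 4.52×10⁻⁸ / (3.38×10⁻²)^2 = 3.96×10⁻⁵
s = 3.96×10⁻⁵ M

3.96×10⁻⁵ M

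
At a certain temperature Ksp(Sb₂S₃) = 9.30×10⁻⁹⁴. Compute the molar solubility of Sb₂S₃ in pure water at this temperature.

9.71×10⁻²⁰ M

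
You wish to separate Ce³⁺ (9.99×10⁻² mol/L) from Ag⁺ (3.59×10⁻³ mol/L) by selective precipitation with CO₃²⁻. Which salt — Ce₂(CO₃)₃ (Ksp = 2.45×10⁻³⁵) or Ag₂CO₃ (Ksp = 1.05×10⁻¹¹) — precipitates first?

Ce₂(CO₃)₃

Precipitation begins when Q = Ksp.
For Ce₂(CO₃)₃: [CO₃²⁻] = (Ksp/[Ce³⁺]^2)^(1/3) = 1.35×10⁻¹¹ mol/L
For Ag₂CO₃: [CO₃²⁻] = (Ksp/[Ag⁺]^2) = 8.15×10⁻⁷ mol/L
The smaller threshold [CO₃²⁻] is reached first, so Ce₂(CO₃)₃ precipitates first.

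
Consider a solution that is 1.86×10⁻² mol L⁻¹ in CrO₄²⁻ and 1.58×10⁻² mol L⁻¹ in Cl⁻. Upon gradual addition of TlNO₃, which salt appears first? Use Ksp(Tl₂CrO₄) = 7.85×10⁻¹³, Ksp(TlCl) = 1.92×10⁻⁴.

Tl₂CrO₄

A salt starts to precipitate once the ion product Q reaches its Ksp.
For Tl₂CrO₄: [Tl⁺] = (Ksp/[CrO₄²⁻])^(1/2) = 6.50×10⁻⁶ mol L⁻¹
For TlCl: [Tl⁺] = (Ksp/[Cl⁻]) = 1.22×10⁻² mol L⁻¹
Tl₂CrO₄ requires the lower [Tl⁺], so it precipitates first.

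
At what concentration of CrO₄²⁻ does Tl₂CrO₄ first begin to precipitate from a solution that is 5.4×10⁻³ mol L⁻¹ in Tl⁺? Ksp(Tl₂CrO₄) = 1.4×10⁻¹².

Each salt precipitates once Q = Ksp for that salt.
Tl₂CrO₄(s) ⇌ 2 Tl⁺(aq) + CrO₄²⁻(aq)
Ksp = [Tl⁺]^2[CrO₄²⁻] = [CrO₄²⁻](5.4×10⁻³)^2
[CrO₄²⁻] = 1.4×10⁻¹² / (5.4×10⁻³)^2 = 4.8×10⁻⁸
[CrO₄²⁻] = 4.8×10⁻⁸ mol L⁻¹

4.8×10⁻⁸ M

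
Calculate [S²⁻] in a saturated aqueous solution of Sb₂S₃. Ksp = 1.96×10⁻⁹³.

Sb₂S₃(s) ⇌ 2 Sb³⁺(aq) + 3 S²⁻(aq)
Let s be the molar solubility. Then [Sb³⁺] = 2s and [S²⁻] = 3s.
Ksp = [Sb³⁺]^2[S²⁻]^3 = (2s)^2 · (3s)^3 = 108s^5 = 1.96×10⁻⁹³
s = 1.13×10⁻¹⁹ mol L⁻¹
[S²⁻] = 3s = 3.38×10⁻¹⁹ mol L⁻¹

3.38×10⁻¹⁹ M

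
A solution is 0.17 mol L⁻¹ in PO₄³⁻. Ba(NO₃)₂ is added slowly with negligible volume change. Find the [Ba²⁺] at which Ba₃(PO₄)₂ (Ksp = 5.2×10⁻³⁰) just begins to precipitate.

5.6×10⁻¹⁰ M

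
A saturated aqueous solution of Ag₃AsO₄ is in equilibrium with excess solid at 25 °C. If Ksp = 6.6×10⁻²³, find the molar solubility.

1.3×10⁻⁶ M

Ag₃AsO₄(s) ⇌ 3 Ag⁺(aq) + AsO₄³⁻(aq)
Let s be the molar solubility. Then [Ag⁺] = 3s and [AsO₄³⁻] = s.
Ksp = [Ag⁺]^3[AsO₄³⁻] = (3s)^3 · s = 27s^4
27s^4 = 6.6×10⁻²³  ⇒  s^4 = 2.4×10⁻²⁴
Taking the 4th root, s = 1.3×10⁻⁶ mol L⁻¹.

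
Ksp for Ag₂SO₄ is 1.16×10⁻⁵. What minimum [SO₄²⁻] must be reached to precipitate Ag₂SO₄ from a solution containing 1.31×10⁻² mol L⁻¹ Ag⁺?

A salt starts to precipitate once the ion product Q reaches its Ksp.
Ag₂SO₄(s) ⇌ 2 Ag⁺(aq) + SO₄²⁻(aq)
Ksp = [Ag⁺]^2[SO₄²⁻] = [SO₄²⁻](1.31×10⁻²)^2
[SO₄²⁻] = 1.16×10⁻⁵ / (1.31×10⁻²)^2 = 6.76×10⁻²
[SO₄²⁻] = 6.76×10⁻² mol L⁻¹

6.76×10⁻² M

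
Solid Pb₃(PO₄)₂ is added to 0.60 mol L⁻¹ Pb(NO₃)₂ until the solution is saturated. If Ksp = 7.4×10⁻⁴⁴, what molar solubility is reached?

2.9×10⁻²² M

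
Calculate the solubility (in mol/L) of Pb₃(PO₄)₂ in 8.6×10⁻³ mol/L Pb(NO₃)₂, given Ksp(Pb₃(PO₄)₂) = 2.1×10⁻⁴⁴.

9.1×10⁻²⁰ M

Pb₃(PO₄)₂(s) ⇌ 3 Pb²⁺(aq) + 2 PO₄³⁻(aq)
The solution already contains Pb²⁺ at 8.6×10⁻³ mol/L. Let s be the molar solubility of Pb₃(PO₄)₂.
[Pb²⁺] ≈ 8.6×10⁻³ mol/L (common ion dominates); [PO₄³⁻] = 2s.
Ksp = [Pb²⁺]^3[PO₄³⁻]^2 = (8.6×10⁻³)^3(2s)^2
(2s)^2 = 2.1×10⁻⁴⁴ / (8.6×10⁻³)^3 = 3.3×10⁻³⁸
s = 9.1×10⁻²⁰ mol/L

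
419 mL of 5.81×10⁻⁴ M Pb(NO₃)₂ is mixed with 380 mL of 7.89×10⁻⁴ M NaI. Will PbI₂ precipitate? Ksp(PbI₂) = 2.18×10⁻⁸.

No

Total volume after mixing = 419 + 380 = 799 mL.
[Pb²⁺] = (5.81×10⁻⁴)(419)/799 = 3.05×10⁻⁴ M
[I⁻] = (7.89×10⁻⁴)(380)/799 = 3.75×10⁻⁴ M
Q = [Pb²⁺][I⁻]^2 = 4.29×10⁻¹¹
Q = 4.29×10⁻¹¹ < Ksp = 2.18×10⁻⁸, so the solution is unsaturated and no precipitate forms.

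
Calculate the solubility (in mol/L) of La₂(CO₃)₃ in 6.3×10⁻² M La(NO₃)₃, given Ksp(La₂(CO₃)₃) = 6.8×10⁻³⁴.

1.9×10⁻¹¹ M

La₂(CO₃)₃(s) ⇌ 2 La³⁺(aq) + 3 CO₃²⁻(aq)
With La³⁺ already at 6.3×10⁻² M and s small, take [La³⁺] ≈ 6.3×10⁻² M and [CO₃²⁻] = 3s.
Ksp = [La³⁺]^2[CO₃²⁻]^3 = (6.3×10⁻²)^2(3s)^3
(3s)^3 = 6.8×10⁻³⁴ / (6.3×10⁻²)^2 = 1.7×10⁻³¹
s = 1.9×10⁻¹¹ M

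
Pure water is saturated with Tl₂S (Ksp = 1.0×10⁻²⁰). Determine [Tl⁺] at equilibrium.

Tl₂S(s) ⇌ 2 Tl⁺(aq) + S²⁻(aq)
If s mol/L of Tl₂S dissolves, [Tl⁺] = 2s and [S²⁻] = s.
Ksp = [Tl⁺]^2[S²⁻] = (2s)^2 · s = 4s^3 = 1.0×10⁻²⁰
s = 1.4×10⁻⁷ mol/L
[Tl⁺] = 2s = 2.7×10⁻⁷ mol/L

2.7×10⁻⁷ M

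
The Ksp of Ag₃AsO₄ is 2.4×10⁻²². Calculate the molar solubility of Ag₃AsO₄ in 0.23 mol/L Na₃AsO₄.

Ag₃AsO₄(s) ⇌ 3 Ag⁺(aq) + AsO₄³⁻(aq)
Let s be the solubility of Ag₃AsO₄ here. The common ion gives [AsO₄³⁻] ≈ 0.23 mol/L, and [Ag⁺] = 3s.
Ksp = [Ag⁺]^3[AsO₄³⁻] = (3s)^3(0.23)
(3s)^3 = 2.4×10⁻²² / (0.23) = 1.0×10⁻²¹
s = 3.4×10⁻⁸ mol/L

3.4×10⁻⁸ M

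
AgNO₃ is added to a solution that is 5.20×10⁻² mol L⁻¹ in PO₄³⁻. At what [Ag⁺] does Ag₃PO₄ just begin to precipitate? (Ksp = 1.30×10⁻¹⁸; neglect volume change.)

2.92×10⁻⁶ M

Precipitation begins when Q = Ksp.
Ag₃PO₄(s) ⇌ 3 Ag⁺(aq) + PO₄³⁻(aq)
Ksp = [Ag⁺]^3[PO₄³⁻] = [Ag⁺]^3(5.20×10⁻²)
[Ag⁺]^3 = 1.30×10⁻¹⁸ / (5.20×10⁻²) = 2.50×10⁻¹⁷
[Ag⁺] = 2.92×10⁻⁶ mol L⁻¹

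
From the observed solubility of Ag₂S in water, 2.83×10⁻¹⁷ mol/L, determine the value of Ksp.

Ag₂S(s) ⇌ 2 Ag⁺(aq) + S²⁻(aq)
Let s be the molar solubility. Then [Ag⁺] = 2s and [S²⁻] = s.
Ksp = [Ag⁺]^2[S²⁻] = (2s)^2 · s = 4s^3
Ksp = 4 × (2.83×10⁻¹⁷)^3 = 9.07×10⁻⁵⁰

Ksp = 9.07×10⁻⁵⁰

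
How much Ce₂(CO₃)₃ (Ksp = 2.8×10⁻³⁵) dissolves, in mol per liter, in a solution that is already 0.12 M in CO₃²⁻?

Ce₂(CO₃)₃(s) ⇌ 2 Ce³⁺(aq) + 3 CO₃²⁻(aq)
The solution already contains CO₃²⁻ at 0.12 M. Let s be the molar solubility of Ce₂(CO₃)₃.
[CO₃²⁻] ≈ 0.12 M (common ion dominates); [Ce³⁺] = 2s.
Ksp = [Ce³⁺]^2[CO₃²⁻]^3 = (2s)^2(0.12)^3
(2s)^2 = 2.8×10⁻³⁵ / (0.12)^3 = 1.6×10⁻³²
s = 6.4×10⁻¹⁷ M

6.4×10⁻¹⁷ M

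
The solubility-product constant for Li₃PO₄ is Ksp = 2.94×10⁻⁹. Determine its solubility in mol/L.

Li₃PO₄(s) ⇌ 3 Li⁺(aq) + PO₄³⁻(aq)
With molar solubility s: [Li⁺] = 3s, [PO₄³⁻] = s.
Ksp = [Li⁺]^3[PO₄³⁻] = (3s)^3 · s = 27s^4
27s^4 = 2.94×10⁻⁹  ⇒  s^4 = 1.09×10⁻¹⁰
Taking the 4th root, s = 3.23×10⁻³ mol L⁻¹.

3.23×10⁻³ M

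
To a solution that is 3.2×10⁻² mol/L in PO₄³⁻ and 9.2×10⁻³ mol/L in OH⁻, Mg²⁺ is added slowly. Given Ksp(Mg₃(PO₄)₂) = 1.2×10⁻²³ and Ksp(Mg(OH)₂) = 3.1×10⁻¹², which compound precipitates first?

Mg(OH)₂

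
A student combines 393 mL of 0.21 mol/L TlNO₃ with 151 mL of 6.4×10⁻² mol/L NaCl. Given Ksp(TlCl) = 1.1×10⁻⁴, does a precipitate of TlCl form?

Yes

After mixing, V = 393 mL + 151 mL = 544 mL.
[Tl⁺] = (0.21)(393)/544 = 0.15 mol/L
[Cl⁻] = (6.4×10⁻²)(151)/544 = 1.8×10⁻² mol/L
Q = [Tl⁺][Cl⁻] = 2.7×10⁻³
Q = 2.7×10⁻³ > Ksp = 1.1×10⁻⁴, so the solution is supersaturated and TlCl precipitates.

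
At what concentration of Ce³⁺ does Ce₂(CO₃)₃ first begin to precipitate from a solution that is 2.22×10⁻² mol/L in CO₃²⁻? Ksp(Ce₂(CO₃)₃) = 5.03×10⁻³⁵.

Each salt precipitates once Q = Ksp for that salt.
Ce₂(CO₃)₃(s) ⇌ 2 Ce³⁺(aq) + 3 CO₃²⁻(aq)
Ksp = [Ce³⁺]^2[CO₃²⁻]^3 = [Ce³⁺]^2(2.22×10⁻²)^3
[Ce³⁺]^2 = 5.03×10⁻³⁵ / (2.22×10⁻²)^3 = 4.60×10⁻³⁰
[Ce³⁺] = 2.14×10⁻¹⁵ mol/L

2.14×10⁻¹⁵ M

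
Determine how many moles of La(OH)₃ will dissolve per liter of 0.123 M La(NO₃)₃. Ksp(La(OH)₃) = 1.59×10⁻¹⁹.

La(OH)₃(s) ⇌ La³⁺(aq) + 3 OH⁻(aq)
Let s be the solubility of La(OH)₃ here. The common ion gives [La³⁺] ≈ 0.123 M, and [OH⁻] = 3s.
Ksp = [La³⁺][OH⁻]^3 = (0.123)(3s)^3
(3s)^3 = 1.59×10⁻¹⁹ / (0.123) = 1.29×10⁻¹⁸
s = 3.63×10⁻⁷ M

3.63×10⁻⁷ M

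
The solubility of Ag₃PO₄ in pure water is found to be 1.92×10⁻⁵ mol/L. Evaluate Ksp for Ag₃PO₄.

Ksp = 3.67×10⁻¹⁸

Ag₃PO₄(s) ⇌ 3 Ag⁺(aq) + PO₄³⁻(aq)
For each mole of Ag₃PO₄ that dissolves per liter, [Ag⁺] = 3s and [PO₄³⁻] = s; let s denote this solubility.
Ksp = [Ag⁺]^3[PO₄³⁻] = (3s)^3 · s = 27s^4
Ksp = 27 × (1.92×10⁻⁵)^4 = 3.67×10⁻¹⁸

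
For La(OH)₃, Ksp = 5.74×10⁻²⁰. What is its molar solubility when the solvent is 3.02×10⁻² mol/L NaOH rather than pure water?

2.08×10⁻¹⁵ M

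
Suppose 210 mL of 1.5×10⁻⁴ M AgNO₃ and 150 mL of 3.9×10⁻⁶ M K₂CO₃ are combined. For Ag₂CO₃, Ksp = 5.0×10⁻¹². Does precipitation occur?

No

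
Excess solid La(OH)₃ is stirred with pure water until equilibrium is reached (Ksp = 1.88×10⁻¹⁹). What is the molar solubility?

La(OH)₃(s) ⇌ La³⁺(aq) + 3 OH⁻(aq)
If s mol/L of La(OH)₃ dissolves, [La³⁺] = s and [OH⁻] = 3s.
Ksp = [La³⁺][OH⁻]^3 = s · (3s)^3 = 27s^4
27s^4 = 1.88×10⁻¹⁹  ⇒  s^4 = 6.96×10⁻²¹
Taking the 4th root, s = 9.13×10⁻⁶ M.

9.13×10⁻⁶ M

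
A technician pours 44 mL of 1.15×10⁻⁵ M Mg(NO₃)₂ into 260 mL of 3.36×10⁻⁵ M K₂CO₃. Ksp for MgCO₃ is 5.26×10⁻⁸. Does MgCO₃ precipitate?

No

The combined volume is 304 mL.
[Mg²⁺] = (1.15×10⁻⁵)(44)/304 = 1.66×10⁻⁶ M
[CO₃²⁻] = (3.36×10⁻⁵)(260)/304 = 2.87×10⁻⁵ M
Q = [Mg²⁺][CO₃²⁻] = 4.78×10⁻¹¹
Q = 4.78×10⁻¹¹ < Ksp = 5.26×10⁻⁸, so the solution is unsaturated and no precipitate forms.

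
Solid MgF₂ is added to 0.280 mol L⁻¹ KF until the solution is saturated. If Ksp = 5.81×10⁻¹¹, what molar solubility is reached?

MgF₂(s) ⇌ Mg²⁺(aq) + 2 F⁻(aq)
The solution already contains F⁻ at 0.280 mol L⁻¹. Let s be the molar solubility of MgF₂.
[F⁻] ≈ 0.280 mol L⁻¹ (common ion dominates); [Mg²⁺] = s.
Ksp = [Mg²⁺][F⁻]^2 = s(0.280)^2
s = 5.81×10⁻¹¹ / (0.280)^2 = 7.41×10⁻¹⁰
s = 7.41×10⁻¹⁰ mol L⁻¹

7.41×10⁻¹⁰ M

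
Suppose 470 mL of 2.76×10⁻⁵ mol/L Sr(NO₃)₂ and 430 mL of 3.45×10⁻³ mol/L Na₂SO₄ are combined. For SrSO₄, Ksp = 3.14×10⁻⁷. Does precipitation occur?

No

The combined volume is 900 mL.
[Sr²⁺] = (2.76×10⁻⁵)(470)/900 = 1.44×10⁻⁵ mol/L
[SO₄²⁻] = (3.45×10⁻³)(430)/900 = 1.65×10⁻³ mol/L
Q = [Sr²⁺][SO₄²⁻] = 2.38×10⁻⁸
Since Q (2.38×10⁻⁸) is less than Ksp (3.14×10⁻⁷), no SrSO₄ precipitates.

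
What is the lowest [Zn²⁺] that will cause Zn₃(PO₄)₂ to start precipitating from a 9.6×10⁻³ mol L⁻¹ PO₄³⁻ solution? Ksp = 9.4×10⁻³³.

4.7×10⁻¹⁰ M

Precipitation begins when Q = Ksp.
Zn₃(PO₄)₂(s) ⇌ 3 Zn²⁺(aq) + 2 PO₄³⁻(aq)
Ksp = [Zn²⁺]^3[PO₄³⁻]^2 = [Zn²⁺]^3(9.6×10⁻³)^2
[Zn²⁺]^3 = 9.4×10⁻³³ / (9.6×10⁻³)^2 = 1.0×10⁻²⁸
[Zn²⁺] = 4.7×10⁻¹⁰ mol L⁻¹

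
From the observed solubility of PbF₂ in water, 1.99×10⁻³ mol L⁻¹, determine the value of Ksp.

Ksp = 3.15×10⁻⁸

PbF₂(s) ⇌ Pb²⁺(aq) + 2 F⁻(aq)
Call the molar solubility s, so that [Pb²⁺] = s and [F⁻] = 2s.
Ksp = [Pb²⁺][F⁻]^2 = s · (2s)^2 = 4s^3
Ksp = 4 × (1.99×10⁻³)^3 = 3.15×10⁻⁸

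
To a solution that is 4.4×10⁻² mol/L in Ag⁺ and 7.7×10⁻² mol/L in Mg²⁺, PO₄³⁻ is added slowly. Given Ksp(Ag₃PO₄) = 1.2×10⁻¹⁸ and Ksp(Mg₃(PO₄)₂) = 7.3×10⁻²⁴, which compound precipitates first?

Ag₃PO₄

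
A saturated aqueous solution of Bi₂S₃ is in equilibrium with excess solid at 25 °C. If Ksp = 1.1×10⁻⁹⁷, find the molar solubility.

Bi₂S₃(s) ⇌ 2 Bi³⁺(aq) + 3 S²⁻(aq)
If s mol/L of Bi₂S₃ dissolves, [Bi³⁺] = 2s and [S²⁻] = 3s.
Ksp = [Bi³⁺]^2[S²⁻]^3 = (2s)^2 · (3s)^3 = 108s^5
108s^5 = 1.1×10⁻⁹⁷  ⇒  s^5 = 1.0×10⁻⁹⁹
s = (1.0×10⁻⁹⁹)^(1/5) = 1.6×10⁻²⁰ mol/L

1.6×10⁻²⁰ M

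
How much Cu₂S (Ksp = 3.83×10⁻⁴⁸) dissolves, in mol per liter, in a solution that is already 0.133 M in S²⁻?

Cu₂S(s) ⇌ 2 Cu⁺(aq) + S²⁻(aq)
Let s be the solubility of Cu₂S here. The common ion gives [S²⁻] ≈ 0.133 M, and [Cu⁺] = 2s.
Ksp = [Cu⁺]^2[S²⁻] = (2s)^2(0.133)
(2s)^2 = 3.83×10⁻⁴⁸ / (0.133) = 2.88×10⁻⁴⁷
s = 2.68×10⁻²⁴ M

2.68×10⁻²⁴ M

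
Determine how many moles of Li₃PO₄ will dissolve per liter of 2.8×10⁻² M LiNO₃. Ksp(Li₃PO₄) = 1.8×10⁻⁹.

Li₃PO₄(s) ⇌ 3 Li⁺(aq) + PO₄³⁻(aq)
With Li⁺ already at 2.8×10⁻² M and s small, take [Li⁺] ≈ 2.8×10⁻² M and [PO₄³⁻] = s.
Ksp = [Li⁺]^3[PO₄³⁻] = (2.8×10⁻²)^3s
s = 1.8×10⁻⁹ / (2.8×10⁻²)^3 = 8.2×10⁻⁵
s = 8.2×10⁻⁵ M

8.2×10⁻⁵ M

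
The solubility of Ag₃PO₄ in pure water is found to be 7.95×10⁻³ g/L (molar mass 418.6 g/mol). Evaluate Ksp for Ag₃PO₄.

Ksp = 3.51×10⁻¹⁸

Molar solubility s = (7.95×10⁻³ g/L) / (418.6 g/mol) = 1.8992×10⁻⁵ mol/L
Ag₃PO₄(s) ⇌ 3 Ag⁺(aq) + PO₄³⁻(aq)
For each mole of Ag₃PO₄ that dissolves per liter, [Ag⁺] = 3s and [PO₄³⁻] = s; let s denote this solubility.
Ksp = [Ag⁺]^3[PO₄³⁻] = (3s)^3 · s = 27s^4
Ksp = 27 × (1.8992×10⁻⁵)^4 = 3.51×10⁻¹⁸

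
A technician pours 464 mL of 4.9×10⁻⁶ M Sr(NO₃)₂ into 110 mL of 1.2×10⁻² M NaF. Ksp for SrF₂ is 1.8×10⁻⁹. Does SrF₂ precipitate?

Total volume after mixing = 464 + 110 = 574 mL.
[Sr²⁺] = (4.9×10⁻⁶)(464)/574 = 4.0×10⁻⁶ M
[F⁻] = (1.2×10⁻²)(110)/574 = 2.3×10⁻³ M
Q = [Sr²⁺][F⁻]^2 = 2.1×10⁻¹¹
Q = 2.1×10⁻¹¹ < Ksp = 1.8×10⁻⁹, so the solution is unsaturated and no precipitate forms.

No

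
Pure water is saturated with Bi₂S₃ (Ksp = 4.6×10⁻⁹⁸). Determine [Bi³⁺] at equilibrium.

2.7×10⁻²⁰ M

Bi₂S₃(s) ⇌ 2 Bi³⁺(aq) + 3 S²⁻(aq)
If s mol/L of Bi₂S₃ dissolves, [Bi³⁺] = 2s and [S²⁻] = 3s.
Ksp = [Bi³⁺]^2[S²⁻]^3 = (2s)^2 · (3s)^3 = 108s^5 = 4.6×10⁻⁹⁸
s = 1.3×10⁻²⁰ M
[Bi³⁺] = 2s = 2.7×10⁻²⁰ M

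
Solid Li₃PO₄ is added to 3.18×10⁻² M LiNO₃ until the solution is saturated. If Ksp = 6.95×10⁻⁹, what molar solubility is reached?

Li₃PO₄(s) ⇌ 3 Li⁺(aq) + PO₄³⁻(aq)
Let s be the solubility of Li₃PO₄ here. The common ion gives [Li⁺] ≈ 3.18×10⁻² M, and [PO₄³⁻] = s.
Ksp = [Li⁺]^3[PO₄³⁻] = (3.18×10⁻²)^3s
s = 6.95×10⁻⁹ / (3.18×10⁻²)^3 = 2.16×10⁻⁴
s = 2.16×10⁻⁴ M

2.16×10⁻⁴ M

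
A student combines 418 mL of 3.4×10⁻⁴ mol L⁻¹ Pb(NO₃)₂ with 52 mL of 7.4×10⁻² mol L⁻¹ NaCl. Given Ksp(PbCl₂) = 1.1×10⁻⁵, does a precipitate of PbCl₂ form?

No

After mixing, V = 418 mL + 52 mL = 470 mL.
[Pb²⁺] = (3.4×10⁻⁴)(418)/470 = 3.0×10⁻⁴ mol L⁻¹
[Cl⁻] = (7.4×10⁻²)(52)/470 = 8.2×10⁻³ mol L⁻¹
Q = [Pb²⁺][Cl⁻]^2 = 2.0×10⁻⁸
Q < Ksp (2.0×10⁻⁸ vs 1.1×10⁻⁵); the solution remains unsaturated and no precipitate forms.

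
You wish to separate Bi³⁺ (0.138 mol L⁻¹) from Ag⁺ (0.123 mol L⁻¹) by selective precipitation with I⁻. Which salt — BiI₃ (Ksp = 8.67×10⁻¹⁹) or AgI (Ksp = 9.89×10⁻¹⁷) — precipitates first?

AgI

Each salt precipitates once Q = Ksp for that salt.
For BiI₃: [I⁻] = (Ksp/[Bi³⁺])^(1/3) = 1.85×10⁻⁶ mol L⁻¹
For AgI: [I⁻] = (Ksp/[Ag⁺]) = 8.04×10⁻¹⁶ mol L⁻¹
Since AgI needs less I⁻ to reach saturation, it precipitates first.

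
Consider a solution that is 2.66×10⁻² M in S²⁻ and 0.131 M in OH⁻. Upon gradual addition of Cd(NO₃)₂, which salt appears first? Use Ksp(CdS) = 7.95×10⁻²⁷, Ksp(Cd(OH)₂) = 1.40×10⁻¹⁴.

CdS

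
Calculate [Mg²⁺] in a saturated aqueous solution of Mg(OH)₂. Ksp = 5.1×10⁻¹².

1.1×10⁻⁴ M

Mg(OH)₂(s) ⇌ Mg²⁺(aq) + 2 OH⁻(aq)
With molar solubility s: [Mg²⁺] = s, [OH⁻] = 2s.
Ksp = [Mg²⁺][OH⁻]^2 = s · (2s)^2 = 4s^3 = 5.1×10⁻¹²
s = 1.1×10⁻⁴ M
[Mg²⁺] = s = 1.1×10⁻⁴ M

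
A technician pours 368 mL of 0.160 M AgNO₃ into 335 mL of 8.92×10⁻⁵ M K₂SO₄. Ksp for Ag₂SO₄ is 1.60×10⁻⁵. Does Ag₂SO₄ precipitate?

After mixing, V = 368 mL + 335 mL = 703 mL.
[Ag⁺] = (0.160)(368)/703 = 8.38×10⁻² M
[SO₄²⁻] = (8.92×10⁻⁵)(335)/703 = 4.25×10⁻⁵ M
Q = [Ag⁺]^2[SO₄²⁻] = 2.98×10⁻⁷
Q = 2.98×10⁻⁷ < Ksp = 1.60×10⁻⁵, so the solution is unsaturated and no precipitate forms.

No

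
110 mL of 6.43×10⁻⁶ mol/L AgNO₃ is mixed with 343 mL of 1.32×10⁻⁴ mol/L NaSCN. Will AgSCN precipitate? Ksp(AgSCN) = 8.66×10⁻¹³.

Yes

Total volume after mixing = 110 + 343 = 453 mL.
[Ag⁺] = (6.43×10⁻⁶)(110)/453 = 1.56×10⁻⁶ mol/L
[SCN⁻] = (1.32×10⁻⁴)(343)/453 = 9.99×10⁻⁵ mol/L
Q = [Ag⁺][SCN⁻] = 1.56×10⁻¹⁰
Since Q (1.56×10⁻¹⁰) exceeds Ksp (8.66×10⁻¹³), AgSCN will precipitate.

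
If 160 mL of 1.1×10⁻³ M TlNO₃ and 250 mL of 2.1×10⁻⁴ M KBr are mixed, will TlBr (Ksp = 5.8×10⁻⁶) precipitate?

No

After mixing, V = 160 mL + 250 mL = 410 mL.
[Tl⁺] = (1.1×10⁻³)(160)/410 = 4.3×10⁻⁴ M
[Br⁻] = (2.1×10⁻⁴)(250)/410 = 1.3×10⁻⁴ M
Q = [Tl⁺][Br⁻] = 5.5×10⁻⁸
Since Q (5.5×10⁻⁸) is less than Ksp (5.8×10⁻⁶), no TlBr precipitates.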